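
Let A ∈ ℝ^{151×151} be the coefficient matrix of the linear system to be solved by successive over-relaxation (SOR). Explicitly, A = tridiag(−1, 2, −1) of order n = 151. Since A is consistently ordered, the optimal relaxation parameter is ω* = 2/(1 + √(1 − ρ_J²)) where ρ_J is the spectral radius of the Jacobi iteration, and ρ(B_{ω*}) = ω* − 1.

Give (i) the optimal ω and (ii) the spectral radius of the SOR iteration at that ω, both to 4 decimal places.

ω* = 1.9595, ρ_SOR = 0.9595

With n=151, ρ(Jacobi) = cos(π/152) = 0.9998.
root = sin(π/152) = 0.02067  (since 1−cos² = sin²).
ω* = 2/(1+0.02067) = 1.9595
ρ(B_{ω*}) = ω*−1 = 0.9595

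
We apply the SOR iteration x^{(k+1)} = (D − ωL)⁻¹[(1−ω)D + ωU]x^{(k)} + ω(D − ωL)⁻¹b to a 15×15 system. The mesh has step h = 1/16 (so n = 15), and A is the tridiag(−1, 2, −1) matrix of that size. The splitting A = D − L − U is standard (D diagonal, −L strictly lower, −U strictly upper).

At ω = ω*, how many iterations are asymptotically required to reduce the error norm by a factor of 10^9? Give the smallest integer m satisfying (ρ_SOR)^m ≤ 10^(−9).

With n=15, ρ(Jacobi) = cos(π/16) = 0.9807853.
1 − cos²(π/16) = sin²(π/16) ⇒ √(1−ρ_J²) = sin(π/16) = 0.1950903.
[ω*] 2 ÷ (1 + 0.1950903) = 2 ÷ 1.1950903 = 1.6735137.
Hence ρ(B_{ω*}) = 1.6735137 − 1 = 0.6735137.
ρ_SOR^m ≤ 10^(−9) ⇔ m ≥ 9·ln10/(−ln 0.6735137) = 20.7233/0.395247 = 52.431; m = ⌈52.431⌉ = 53.

m = 53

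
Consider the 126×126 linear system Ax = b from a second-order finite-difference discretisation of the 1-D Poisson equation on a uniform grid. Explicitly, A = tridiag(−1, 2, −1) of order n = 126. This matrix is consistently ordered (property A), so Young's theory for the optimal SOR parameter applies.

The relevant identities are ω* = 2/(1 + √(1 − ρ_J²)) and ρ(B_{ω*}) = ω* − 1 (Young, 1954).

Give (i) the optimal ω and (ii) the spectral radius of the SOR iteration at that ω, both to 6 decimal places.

B_J for the 126×126 system has eigenvalues cos(kπ/127); ρ_J = cos(π/127) = 0.999694.
1 − cos²(π/127) = sin²(π/127) ⇒ √(1−ρ_J²) = sin(π/127) = 0.0247344.
ω* = 2 / (1 + 0.0247344) = 2 / 1.0247344 ≈ 1.951725.
At ω = 1.951725 every |λ(B_ω)| = ω−1, so ρ_SOR = 0.951725.

ω* = 1.951725, ρ_SOR = 0.951725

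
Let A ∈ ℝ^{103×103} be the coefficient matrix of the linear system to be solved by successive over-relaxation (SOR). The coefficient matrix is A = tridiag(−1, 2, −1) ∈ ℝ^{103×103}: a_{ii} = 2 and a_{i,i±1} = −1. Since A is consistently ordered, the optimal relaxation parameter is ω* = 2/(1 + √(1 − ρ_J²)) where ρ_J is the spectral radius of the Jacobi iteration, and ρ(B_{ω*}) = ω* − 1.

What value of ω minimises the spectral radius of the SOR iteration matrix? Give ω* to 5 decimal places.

ω* = 1.94136

spectrum of D⁻¹(L+U) = {cos(kπ/104) : 1≤k≤103}; ρ_J = cos(π/104) = 0.99954.
root = sin(π/104) = 0.030203  (since 1−cos² = sin²).
Young: ω* = 2/(1+√(1−ρ_J²)) = 2/(1+0.030203) = 2/1.030203 = 1.94136.
and ρ(B_{ω*}) = 1.94136 − 1 = 0.94136.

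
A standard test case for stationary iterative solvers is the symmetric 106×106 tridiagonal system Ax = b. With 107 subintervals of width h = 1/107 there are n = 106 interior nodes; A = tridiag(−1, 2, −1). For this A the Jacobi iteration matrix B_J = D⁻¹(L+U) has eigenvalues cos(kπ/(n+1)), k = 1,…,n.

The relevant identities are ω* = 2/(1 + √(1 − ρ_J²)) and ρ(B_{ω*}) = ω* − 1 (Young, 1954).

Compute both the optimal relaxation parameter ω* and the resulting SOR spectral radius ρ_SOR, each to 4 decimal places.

ω* = 1.9430, ρ_SOR = 0.9430

½·tridiag(1,0,1) at n=106: λ_k = cos(kπ/107); max |λ| at k=1 ⇒ ρ_J = cos(π/107) ≈ 0.9996.
1 − cos²(π/107) = sin²(π/107) ⇒ √(1−ρ_J²) = sin(π/107) = 0.02936.
Young: ω* = 2/(1+√(1−ρ_J²)) = 2/(1+0.02936) = 2/1.02936 = 1.9430.
[ρ_SOR] ω* − 1 = 0.9430.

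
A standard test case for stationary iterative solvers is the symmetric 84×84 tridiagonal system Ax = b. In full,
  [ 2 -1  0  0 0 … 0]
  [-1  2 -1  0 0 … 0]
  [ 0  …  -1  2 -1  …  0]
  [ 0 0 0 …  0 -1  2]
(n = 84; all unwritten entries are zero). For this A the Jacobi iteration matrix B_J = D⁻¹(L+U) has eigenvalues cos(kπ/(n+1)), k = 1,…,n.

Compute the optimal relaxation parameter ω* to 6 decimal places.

ω* = 1.928731

n=84: λ(B_J) = 1 − λ(A)/2 = cos(kπ/85); k=1 gives ρ_J = 0.999317.
√(1−ρ_J²) simplifies to sin(π/85) = 0.0369515.
[ω*] 2 ÷ (1 + 0.0369515) = 2 ÷ 1.0369515 = 1.928731.
ρ_SOR = ω* − 1 = 1.928731 − 1 = 0.928731.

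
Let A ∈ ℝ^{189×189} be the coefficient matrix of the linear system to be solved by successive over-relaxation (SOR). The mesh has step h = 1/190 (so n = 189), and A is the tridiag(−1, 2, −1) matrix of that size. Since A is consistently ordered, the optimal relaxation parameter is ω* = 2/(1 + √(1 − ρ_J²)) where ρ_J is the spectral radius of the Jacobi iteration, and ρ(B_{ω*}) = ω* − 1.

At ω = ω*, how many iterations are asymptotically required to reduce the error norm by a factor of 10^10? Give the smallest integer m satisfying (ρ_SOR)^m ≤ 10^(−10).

m = 697

With n=189, ρ(Jacobi) = cos(π/190) = 0.9998633.
√(1−ρ_J²) simplifies to sin(π/190) = 0.0165339.
ω* = 2/(1 + 0.0165339) = 2/1.0165339 = 1.9674700.
and ρ(B_{ω*}) = 1.9674700 − 1 = 0.9674700.
For 10 digits: m = 10·ln10 / (−ln 0.9674700) = 23.0259/0.0330709 = 696.259; round up → m = 697.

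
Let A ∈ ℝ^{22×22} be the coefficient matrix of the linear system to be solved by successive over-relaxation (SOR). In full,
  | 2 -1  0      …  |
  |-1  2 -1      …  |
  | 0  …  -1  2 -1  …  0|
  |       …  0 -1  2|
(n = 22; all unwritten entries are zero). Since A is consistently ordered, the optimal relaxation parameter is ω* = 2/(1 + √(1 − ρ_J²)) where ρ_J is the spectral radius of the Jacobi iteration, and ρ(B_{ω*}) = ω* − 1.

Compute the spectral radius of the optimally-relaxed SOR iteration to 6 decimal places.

ρ_SOR = 0.760305

ρ_J = max_k |cos(kπ/23)| = cos(π/23) = 0.990686
√(1 − cos²(π/23)) = sin(π/23) ≈ 0.1361666.
ω* = 2 / (1 + 0.1361666) = 2 / 1.1361666 ≈ 1.760305.
[ρ_SOR] ω* − 1 = 0.760305.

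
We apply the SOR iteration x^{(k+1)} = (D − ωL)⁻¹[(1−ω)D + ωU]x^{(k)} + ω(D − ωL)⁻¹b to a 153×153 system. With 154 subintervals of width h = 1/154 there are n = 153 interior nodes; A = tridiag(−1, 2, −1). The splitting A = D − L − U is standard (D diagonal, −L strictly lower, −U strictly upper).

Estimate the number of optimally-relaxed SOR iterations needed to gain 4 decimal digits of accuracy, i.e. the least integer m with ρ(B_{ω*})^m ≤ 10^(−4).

m = 226

B_J for the 153×153 system has eigenvalues cos(kπ/154); ρ_J = cos(π/154) = 0.9997919.
√(1 − cos²(π/154)) = sin(π/154) ≈ 0.0203985.
ω* = 2/(1 + 0.0203985) = 2/1.0203985 = 1.9600186.
and ρ(B_{ω*}) = 1.9600186 − 1 = 0.9600186.
m ≥ 4·ln10 / (−ln 0.9600186) = 225.729; smallest integer m = 226.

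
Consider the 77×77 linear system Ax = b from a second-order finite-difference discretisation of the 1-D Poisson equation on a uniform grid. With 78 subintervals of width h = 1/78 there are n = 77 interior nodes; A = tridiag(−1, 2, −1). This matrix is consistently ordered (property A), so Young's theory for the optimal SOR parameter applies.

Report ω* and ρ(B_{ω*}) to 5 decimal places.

ω* = 1.92259, ρ_SOR = 0.92259

½·tridiag(1,0,1) at n=77: λ_k = cos(kπ/78); max |λ| at k=1 ⇒ ρ_J = cos(π/78) ≈ 0.99919.
√(1−ρ_J²) simplifies to sin(π/78) = 0.040266.
So ω* = 2/1.040266 = 1.92259 (Young).
ρ_SOR = ω* − 1 = 1.92259 − 1 = 0.92259.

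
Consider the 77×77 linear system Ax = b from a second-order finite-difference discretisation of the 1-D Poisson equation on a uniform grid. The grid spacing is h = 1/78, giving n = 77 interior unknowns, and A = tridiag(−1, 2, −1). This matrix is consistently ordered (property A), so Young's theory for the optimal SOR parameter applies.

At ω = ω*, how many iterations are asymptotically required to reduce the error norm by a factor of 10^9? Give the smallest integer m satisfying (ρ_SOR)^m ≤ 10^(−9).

[ρ_J] n=77: ρ(B_J) = cos(π/(n+1)) = cos(π/78) = 0.9991890.
root = sin(π/78) = 0.0402659  (since 1−cos² = sin²).
So ω* = 2/1.0402659 = 1.9225854 (Young).
[ρ_SOR] ω* − 1 = 0.9225854.
m ≥ 9·ln10 / (−ln 0.9225854) = 257.192; smallest integer m = 258.

m = 258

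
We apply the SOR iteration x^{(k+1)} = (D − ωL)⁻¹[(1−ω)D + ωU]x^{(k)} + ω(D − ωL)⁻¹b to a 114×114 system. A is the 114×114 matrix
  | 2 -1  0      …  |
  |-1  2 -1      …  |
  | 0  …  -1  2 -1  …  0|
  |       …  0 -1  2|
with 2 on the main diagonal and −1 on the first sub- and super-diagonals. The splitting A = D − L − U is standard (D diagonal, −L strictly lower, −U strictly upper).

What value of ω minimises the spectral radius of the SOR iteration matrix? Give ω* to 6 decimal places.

ω* = 1.946823

B_J for the 114×114 system has eigenvalues cos(kπ/115); ρ_J = cos(π/115) = 0.999627.
root = sin(π/115) = 0.0273148  (since 1−cos² = sin²).
So ω* = 2/1.0273148 = 1.946823 (Young).
ρ_SOR = ω* − 1 ≈ 0.946823.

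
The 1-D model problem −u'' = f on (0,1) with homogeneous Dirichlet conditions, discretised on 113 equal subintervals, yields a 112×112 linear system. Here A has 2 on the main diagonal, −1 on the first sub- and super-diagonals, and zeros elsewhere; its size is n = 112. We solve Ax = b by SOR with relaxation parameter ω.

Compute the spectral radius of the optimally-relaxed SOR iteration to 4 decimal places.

With n=112, ρ(Jacobi) = cos(π/113) = 0.9996.
√(1−ρ_J²) = |sin(π/113)| = 0.02780
Then 2/(1+√(1−ρ_J²)) = 2/(1+0.02780); ω* = 2/1.02780 = 1.9459.
and ρ(B_{ω*}) = 1.9459 − 1 = 0.9459.

ρ_SOR = 0.9459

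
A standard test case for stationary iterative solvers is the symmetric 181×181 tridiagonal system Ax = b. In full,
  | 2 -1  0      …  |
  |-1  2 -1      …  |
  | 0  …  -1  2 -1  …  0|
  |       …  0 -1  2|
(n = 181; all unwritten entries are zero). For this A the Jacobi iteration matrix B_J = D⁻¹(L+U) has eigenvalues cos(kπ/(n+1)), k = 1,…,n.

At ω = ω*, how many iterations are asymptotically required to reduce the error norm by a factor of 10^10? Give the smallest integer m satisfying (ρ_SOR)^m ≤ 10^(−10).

m = 667

[ρ_J] n=181: ρ(B_J) = cos(π/(n+1)) = cos(π/182) = 0.9998510.
√(1 − cos²(π/182)) = sin(π/182) ≈ 0.0172606.
ω* = 2/(1+0.0172606) = 1.9660645
[ρ_SOR] ω* − 1 = 0.9660645.
m ≥ 10·ln10 / (−ln 0.9660645) = 666.940; smallest integer m = 667.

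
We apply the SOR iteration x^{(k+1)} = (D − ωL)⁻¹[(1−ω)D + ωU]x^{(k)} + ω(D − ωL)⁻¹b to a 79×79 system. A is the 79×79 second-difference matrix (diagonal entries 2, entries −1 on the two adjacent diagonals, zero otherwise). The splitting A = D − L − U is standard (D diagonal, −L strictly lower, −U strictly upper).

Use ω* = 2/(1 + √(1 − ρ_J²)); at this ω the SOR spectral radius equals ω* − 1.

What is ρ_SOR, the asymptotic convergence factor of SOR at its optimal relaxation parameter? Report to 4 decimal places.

spectrum of D⁻¹(L+U) = {cos(kπ/80) : 1≤k≤79}; ρ_J = cos(π/80) = 0.9992.
1 − cos²(π/80) = sin²(π/80) ⇒ √(1−ρ_J²) = sin(π/80) = 0.03926.
ω* = 2/(1 + 0.03926) = 2/1.03926 = 1.9244.
ρ_SOR = ω* − 1 ≈ 0.9244.

ρ_SOR = 0.9244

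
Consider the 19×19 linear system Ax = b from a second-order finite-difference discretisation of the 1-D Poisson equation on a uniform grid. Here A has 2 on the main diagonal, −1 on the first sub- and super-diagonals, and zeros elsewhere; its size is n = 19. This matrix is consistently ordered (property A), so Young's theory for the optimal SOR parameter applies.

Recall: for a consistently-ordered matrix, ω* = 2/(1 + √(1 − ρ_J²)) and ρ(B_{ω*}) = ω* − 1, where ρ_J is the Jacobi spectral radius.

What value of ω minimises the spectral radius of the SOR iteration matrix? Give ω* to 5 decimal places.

With n=19, ρ(Jacobi) = cos(π/20) = 0.98769.
1 − cos²(π/20) = sin²(π/20) ⇒ √(1−ρ_J²) = sin(π/20) = 0.156434.
ω* = 2/(1+0.156434) = 1.72945
Hence ρ(B_{ω*}) = 1.72945 − 1 = 0.72945.

ω* = 1.72945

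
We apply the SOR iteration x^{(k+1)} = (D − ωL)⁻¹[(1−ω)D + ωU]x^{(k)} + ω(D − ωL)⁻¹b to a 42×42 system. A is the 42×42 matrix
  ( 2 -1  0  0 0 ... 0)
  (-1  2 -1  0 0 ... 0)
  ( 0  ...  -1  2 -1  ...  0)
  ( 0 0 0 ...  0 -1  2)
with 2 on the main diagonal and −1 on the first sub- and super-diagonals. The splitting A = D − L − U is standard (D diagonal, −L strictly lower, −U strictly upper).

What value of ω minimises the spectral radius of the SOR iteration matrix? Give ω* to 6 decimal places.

n=42: λ(B_J) = 1 − λ(A)/2 = cos(kπ/43); k=1 gives ρ_J = 0.997332.
root = sin(π/43) = 0.0729953  (since 1−cos² = sin²).
ω* = 2/(1 + 0.0729953) = 2/1.0729953 = 1.863941.
ρ_SOR = ω* − 1 ≈ 0.863941.

ω* = 1.863941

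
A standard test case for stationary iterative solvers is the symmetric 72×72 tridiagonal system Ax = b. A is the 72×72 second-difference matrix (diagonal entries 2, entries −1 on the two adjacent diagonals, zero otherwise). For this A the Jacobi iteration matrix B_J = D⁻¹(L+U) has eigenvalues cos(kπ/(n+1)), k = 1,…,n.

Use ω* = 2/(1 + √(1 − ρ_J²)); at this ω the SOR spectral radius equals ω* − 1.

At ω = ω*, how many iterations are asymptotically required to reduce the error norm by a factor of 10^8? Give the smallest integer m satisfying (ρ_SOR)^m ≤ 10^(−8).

m = 214

ρ_J = max_k |cos(kπ/73)| = cos(π/73) = 0.9990741
root = sin(π/73) = 0.0430222  (since 1−cos² = sin²).
ω* = 2/(1 + 0.0430222) = 2/1.0430222 = 1.9175047.
ρ_SOR = ω* − 1 ≈ 0.9175047.
Need (0.9175047)^m ≤ 10^(−8): m ≥ 8·ln10/|ln 0.9175047| = 18.4207/0.0860976 = 213.951 ⇒ m = 214.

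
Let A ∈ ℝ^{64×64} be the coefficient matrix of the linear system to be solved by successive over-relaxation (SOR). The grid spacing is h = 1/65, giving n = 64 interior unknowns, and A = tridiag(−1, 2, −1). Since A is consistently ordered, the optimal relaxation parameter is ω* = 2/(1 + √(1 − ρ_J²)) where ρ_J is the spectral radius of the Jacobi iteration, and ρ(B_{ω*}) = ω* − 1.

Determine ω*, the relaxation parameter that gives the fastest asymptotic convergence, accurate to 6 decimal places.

ρ_J = max_k |cos(kπ/65)| = cos(π/65) = 0.998832
1 − cos²(π/65) = sin²(π/65) ⇒ √(1−ρ_J²) = sin(π/65) = 0.0483134.
ω* = 2/(1+0.0483134) = 1.907826
ρ_SOR = ω* − 1 = 1.907826 − 1 = 0.907826.

ω* = 1.907826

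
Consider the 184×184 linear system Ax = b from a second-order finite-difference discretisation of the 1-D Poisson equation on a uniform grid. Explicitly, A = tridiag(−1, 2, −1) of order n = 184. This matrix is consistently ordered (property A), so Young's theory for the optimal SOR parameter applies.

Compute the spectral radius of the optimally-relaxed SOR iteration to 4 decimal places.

ρ_SOR = 0.9666

B_J for the 184×184 system has eigenvalues cos(kπ/185); ρ_J = cos(π/185) = 0.9999.
root = sin(π/185) = 0.01698  (since 1−cos² = sin²).
[ω*] 2 ÷ (1 + 0.01698) = 2 ÷ 1.01698 = 1.9666.
ρ_SOR = ω* − 1 ≈ 0.9666.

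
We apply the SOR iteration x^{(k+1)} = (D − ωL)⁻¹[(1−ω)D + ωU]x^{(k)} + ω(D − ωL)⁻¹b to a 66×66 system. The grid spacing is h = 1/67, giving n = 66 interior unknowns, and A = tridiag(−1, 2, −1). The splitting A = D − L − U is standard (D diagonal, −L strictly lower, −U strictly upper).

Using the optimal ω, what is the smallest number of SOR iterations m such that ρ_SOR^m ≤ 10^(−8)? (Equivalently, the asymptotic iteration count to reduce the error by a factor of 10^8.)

m = 197

spectrum of D⁻¹(L+U) = {cos(kπ/67) : 1≤k≤66}; ρ_J = cos(π/67) = 0.9989009.
√(1−ρ_J²) = |sin(π/67)| = 0.0468723
ω* = 2 / (1 + 0.0468723) = 2 / 1.0468723 ≈ 1.9104527.
[ρ_SOR] ω* − 1 = 0.9104527.
For 8 digits: m = 8·ln10 / (−ln 0.9104527) = 18.4207/0.0938133 = 196.355; round up → m = 197.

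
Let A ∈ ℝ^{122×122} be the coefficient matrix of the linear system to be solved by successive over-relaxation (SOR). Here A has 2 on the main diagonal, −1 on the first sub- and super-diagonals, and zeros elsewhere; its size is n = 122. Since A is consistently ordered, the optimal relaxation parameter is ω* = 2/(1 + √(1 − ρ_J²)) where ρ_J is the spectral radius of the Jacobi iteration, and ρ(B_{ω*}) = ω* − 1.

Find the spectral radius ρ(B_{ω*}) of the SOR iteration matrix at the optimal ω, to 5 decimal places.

ρ_SOR = 0.95019

With n=122, ρ(Jacobi) = cos(π/123) = 0.99967.
√(1−ρ_J²) = |sin(π/123)| = 0.025539
ω* = 2/(1+0.025539) = 1.95019
Hence ρ(B_{ω*}) = 1.95019 − 1 = 0.95019.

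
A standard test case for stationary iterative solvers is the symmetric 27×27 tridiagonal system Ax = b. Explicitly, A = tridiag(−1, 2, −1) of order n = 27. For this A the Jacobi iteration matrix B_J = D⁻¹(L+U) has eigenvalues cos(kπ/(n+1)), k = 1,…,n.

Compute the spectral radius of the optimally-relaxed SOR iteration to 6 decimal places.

ρ_J = max_k |cos(kπ/28)| = cos(π/28) = 0.993712
1 − cos²(π/28) = sin²(π/28) ⇒ √(1−ρ_J²) = sin(π/28) = 0.1119645.
So ω* = 2/1.1119645 = 1.798619 (Young).
[ρ_SOR] ω* − 1 = 0.798619.

ρ_SOR = 0.798619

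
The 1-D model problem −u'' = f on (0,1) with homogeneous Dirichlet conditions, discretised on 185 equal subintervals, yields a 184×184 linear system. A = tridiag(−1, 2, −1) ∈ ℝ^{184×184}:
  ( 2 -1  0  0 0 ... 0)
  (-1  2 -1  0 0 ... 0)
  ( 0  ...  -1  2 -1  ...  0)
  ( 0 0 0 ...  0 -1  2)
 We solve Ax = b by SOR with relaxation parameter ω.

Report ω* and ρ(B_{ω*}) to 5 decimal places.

n=184: λ(B_J) = 1 − λ(A)/2 = cos(kπ/185); k=1 gives ρ_J = 0.99986.
1 − cos²(π/185) = sin²(π/185) ⇒ √(1−ρ_J²) = sin(π/185) = 0.016981.
Then 2/(1+√(1−ρ_J²)) = 2/(1+0.016981); ω* = 2/1.016981 = 1.96661.
At ω = 1.96661 every |λ(B_ω)| = ω−1, so ρ_SOR = 0.96661.

ω* = 1.96661, ρ_SOR = 0.96661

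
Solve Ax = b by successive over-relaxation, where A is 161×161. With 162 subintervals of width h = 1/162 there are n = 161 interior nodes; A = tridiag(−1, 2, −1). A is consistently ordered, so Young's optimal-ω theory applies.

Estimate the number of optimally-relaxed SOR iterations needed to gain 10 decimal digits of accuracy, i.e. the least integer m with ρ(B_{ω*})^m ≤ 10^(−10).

m = 594

spectrum of D⁻¹(L+U) = {cos(kπ/162) : 1≤k≤161}; ρ_J = cos(π/162) = 0.9998120.
√(1−ρ_J²) simplifies to sin(π/162) = 0.0193913.
Then 2/(1+√(1−ρ_J²)) = 2/(1+0.0193913); ω* = 2/1.0193913 = 1.9619551.
ρ(B_{ω*}) = ω*−1 = 0.9619551
m ≥ 10·ln10 / (−ln 0.9619551) = 593.642; smallest integer m = 594.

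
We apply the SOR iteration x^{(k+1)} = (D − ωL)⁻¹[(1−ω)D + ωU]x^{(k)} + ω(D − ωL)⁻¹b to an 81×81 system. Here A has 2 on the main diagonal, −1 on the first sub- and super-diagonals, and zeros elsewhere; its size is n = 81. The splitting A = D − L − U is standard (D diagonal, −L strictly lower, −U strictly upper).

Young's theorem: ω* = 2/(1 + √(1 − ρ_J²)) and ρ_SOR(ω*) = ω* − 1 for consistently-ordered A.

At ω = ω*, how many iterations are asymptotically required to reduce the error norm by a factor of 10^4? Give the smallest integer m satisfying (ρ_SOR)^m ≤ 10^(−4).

m = 121

B_J for the 81×81 system has eigenvalues cos(kπ/82); ρ_J = cos(π/82) = 0.9992662.
√(1 − cos²(π/82)) = sin(π/82) ≈ 0.0383027.
ω* = 2/(1 + 0.0383027) = 2/1.0383027 = 1.9262206.
[ρ_SOR] ω* − 1 = 0.9262206.
For 4 digits: m = 4·ln10 / (−ln 0.9262206) = 9.21034/0.0766428 = 120.172; round up → m = 121.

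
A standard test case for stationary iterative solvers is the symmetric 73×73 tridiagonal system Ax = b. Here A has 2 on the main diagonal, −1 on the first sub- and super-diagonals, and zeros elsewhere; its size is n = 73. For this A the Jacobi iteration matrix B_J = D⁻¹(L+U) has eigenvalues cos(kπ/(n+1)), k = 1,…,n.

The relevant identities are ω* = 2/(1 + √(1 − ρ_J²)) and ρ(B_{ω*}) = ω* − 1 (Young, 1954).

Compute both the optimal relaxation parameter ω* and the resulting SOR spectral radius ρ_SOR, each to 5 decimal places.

spectrum of D⁻¹(L+U) = {cos(kπ/74) : 1≤k≤73}; ρ_J = cos(π/74) = 0.99910.
1 − cos²(π/74) = sin²(π/74) ⇒ √(1−ρ_J²) = sin(π/74) = 0.042441.
Then 2/(1+√(1−ρ_J²)) = 2/(1+0.042441); ω* = 2/1.042441 = 1.91857.
At ω = 1.91857 every |λ(B_ω)| = ω−1, so ρ_SOR = 0.91857.

ω* = 1.91857, ρ_SOR = 0.91857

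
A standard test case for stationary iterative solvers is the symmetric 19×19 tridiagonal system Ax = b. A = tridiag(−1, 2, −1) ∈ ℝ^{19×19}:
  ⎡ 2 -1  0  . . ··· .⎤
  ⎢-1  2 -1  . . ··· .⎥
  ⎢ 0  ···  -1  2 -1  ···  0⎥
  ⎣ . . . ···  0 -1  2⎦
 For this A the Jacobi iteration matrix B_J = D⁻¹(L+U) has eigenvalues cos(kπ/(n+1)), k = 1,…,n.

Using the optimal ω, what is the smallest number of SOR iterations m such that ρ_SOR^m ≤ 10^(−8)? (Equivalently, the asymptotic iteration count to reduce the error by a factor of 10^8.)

B_J for the 19×19 system has eigenvalues cos(kπ/20); ρ_J = cos(π/20) = 0.9876883.
√(1 − cos²(π/20)) = sin(π/20) ≈ 0.1564345.
Then 2/(1+√(1−ρ_J²)) = 2/(1+0.1564345); ω* = 2/1.1564345 = 1.7294538.
and ρ(B_{ω*}) = 1.7294538 − 1 = 0.7294538.
(0.7294538)^m ≤ 10^{−8}  ⇒  m·ln(0.7294538) ≤ −8·ln10  ⇒  m ≥ 58.393  ⇒  m = 59

m = 59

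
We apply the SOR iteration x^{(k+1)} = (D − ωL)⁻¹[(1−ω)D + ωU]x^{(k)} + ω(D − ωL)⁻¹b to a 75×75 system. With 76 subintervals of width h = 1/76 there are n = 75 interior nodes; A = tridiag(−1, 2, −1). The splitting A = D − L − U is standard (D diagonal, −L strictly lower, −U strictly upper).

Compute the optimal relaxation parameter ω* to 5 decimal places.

With n=75, ρ(Jacobi) = cos(π/76) = 0.99915.
√(1 − cos²(π/76)) = sin(π/76) ≈ 0.041325.
So ω* = 2/1.041325 = 1.92063 (Young).
and ρ(B_{ω*}) = 1.92063 − 1 = 0.92063.

ω* = 1.92063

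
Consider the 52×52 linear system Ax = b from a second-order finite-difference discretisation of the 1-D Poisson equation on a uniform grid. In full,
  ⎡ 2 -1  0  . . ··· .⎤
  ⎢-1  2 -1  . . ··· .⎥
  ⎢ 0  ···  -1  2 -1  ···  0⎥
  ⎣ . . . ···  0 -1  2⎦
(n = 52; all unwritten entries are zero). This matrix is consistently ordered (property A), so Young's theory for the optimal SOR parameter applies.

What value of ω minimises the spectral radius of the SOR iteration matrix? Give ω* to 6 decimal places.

B_J for the 52×52 system has eigenvalues cos(kπ/53); ρ_J = cos(π/53) = 0.998244.
root = sin(π/53) = 0.0592406  (since 1−cos² = sin²).
[ω*] 2 ÷ (1 + 0.0592406) = 2 ÷ 1.0592406 = 1.888145.
At ω = 1.888145 every |λ(B_ω)| = ω−1, so ρ_SOR = 0.888145.

ω* = 1.888145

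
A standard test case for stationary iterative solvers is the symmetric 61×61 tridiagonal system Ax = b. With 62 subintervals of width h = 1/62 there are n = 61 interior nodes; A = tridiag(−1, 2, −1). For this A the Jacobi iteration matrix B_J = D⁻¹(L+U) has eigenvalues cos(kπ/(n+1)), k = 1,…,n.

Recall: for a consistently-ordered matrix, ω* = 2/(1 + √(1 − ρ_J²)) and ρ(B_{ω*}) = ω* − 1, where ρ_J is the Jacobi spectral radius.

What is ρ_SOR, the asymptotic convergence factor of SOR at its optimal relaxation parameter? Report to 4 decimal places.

ρ_SOR = 0.9036

With n=61, ρ(Jacobi) = cos(π/62) = 0.9987.
1 − cos²(π/62) = sin²(π/62) ⇒ √(1−ρ_J²) = sin(π/62) = 0.05065.
Then 2/(1+√(1−ρ_J²)) = 2/(1+0.05065); ω* = 2/1.05065 = 1.9036.
At ω = 1.9036 every |λ(B_ω)| = ω−1, so ρ_SOR = 0.9036.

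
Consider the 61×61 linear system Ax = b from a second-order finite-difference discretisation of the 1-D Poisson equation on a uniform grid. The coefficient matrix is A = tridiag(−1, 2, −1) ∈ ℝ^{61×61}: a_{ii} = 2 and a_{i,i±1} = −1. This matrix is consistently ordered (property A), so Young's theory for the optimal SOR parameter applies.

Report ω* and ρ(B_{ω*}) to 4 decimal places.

ω* = 1.9036, ρ_SOR = 0.9036

n=61: λ(B_J) = 1 − λ(A)/2 = cos(kπ/62); k=1 gives ρ_J = 0.9987.
√(1 − cos²(π/62)) = sin(π/62) ≈ 0.05065.
ω* = 2/(1+0.05065) = 1.9036
and ρ(B_{ω*}) = 1.9036 − 1 = 0.9036.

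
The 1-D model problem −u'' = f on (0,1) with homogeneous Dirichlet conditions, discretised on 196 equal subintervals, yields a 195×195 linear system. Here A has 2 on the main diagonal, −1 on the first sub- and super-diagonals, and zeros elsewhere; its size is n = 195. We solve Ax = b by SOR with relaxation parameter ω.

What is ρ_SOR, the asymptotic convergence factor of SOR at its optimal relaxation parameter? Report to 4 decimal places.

½·tridiag(1,0,1) at n=195: λ_k = cos(kπ/196); max |λ| at k=1 ⇒ ρ_J = cos(π/196) ≈ 0.9999.
√(1−ρ_J²) = |sin(π/196)| = 0.01603
[ω*] 2 ÷ (1 + 0.01603) = 2 ÷ 1.01603 = 1.9684.
ρ_SOR = ω* − 1 ≈ 0.9684.

ρ_SOR = 0.9684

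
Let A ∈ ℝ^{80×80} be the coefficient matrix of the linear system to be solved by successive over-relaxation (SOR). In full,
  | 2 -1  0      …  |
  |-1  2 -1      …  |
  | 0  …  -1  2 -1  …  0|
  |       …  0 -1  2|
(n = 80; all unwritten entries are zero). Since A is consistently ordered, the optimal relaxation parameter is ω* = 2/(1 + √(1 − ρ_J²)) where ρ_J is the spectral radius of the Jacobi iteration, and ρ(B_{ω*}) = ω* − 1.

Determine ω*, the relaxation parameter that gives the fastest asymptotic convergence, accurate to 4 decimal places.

ω* = 1.9253

With n=80, ρ(Jacobi) = cos(π/81) = 0.9992.
root = sin(π/81) = 0.03878  (since 1−cos² = sin²).
ω* = 2/(1+0.03878) = 1.9253
ρ_SOR = ω* − 1 ≈ 0.9253.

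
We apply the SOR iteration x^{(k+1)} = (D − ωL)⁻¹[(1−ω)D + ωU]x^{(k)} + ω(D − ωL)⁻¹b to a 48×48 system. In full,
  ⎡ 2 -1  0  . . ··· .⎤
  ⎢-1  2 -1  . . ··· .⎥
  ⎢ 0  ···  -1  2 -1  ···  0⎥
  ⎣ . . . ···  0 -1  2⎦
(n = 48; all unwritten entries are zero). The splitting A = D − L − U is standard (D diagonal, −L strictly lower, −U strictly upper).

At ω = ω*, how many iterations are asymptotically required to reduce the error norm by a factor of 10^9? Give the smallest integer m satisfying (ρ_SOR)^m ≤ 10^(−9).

B_J for the 48×48 system has eigenvalues cos(kπ/49); ρ_J = cos(π/49) = 0.9979454.
root = sin(π/49) = 0.0640702  (since 1−cos² = sin²).
ω* = 2 / (1 + 0.0640702) = 2 / 1.0640702 ≈ 1.8795752.
ρ(B_{ω*}) = ω*−1 = 0.8795752
Need (0.8795752)^m ≤ 10^(−9): m ≥ 9·ln10/|ln 0.8795752| = 20.7233/0.128316 = 161.502 ⇒ m = 162.

m = 162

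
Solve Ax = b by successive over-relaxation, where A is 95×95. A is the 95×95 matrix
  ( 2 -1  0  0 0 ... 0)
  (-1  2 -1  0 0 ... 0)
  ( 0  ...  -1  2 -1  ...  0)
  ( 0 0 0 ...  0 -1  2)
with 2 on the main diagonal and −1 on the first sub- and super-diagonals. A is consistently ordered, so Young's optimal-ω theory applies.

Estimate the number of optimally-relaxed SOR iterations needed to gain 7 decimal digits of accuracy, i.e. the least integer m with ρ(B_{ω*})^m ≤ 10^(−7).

m = 247

spectrum of D⁻¹(L+U) = {cos(kπ/96) : 1≤k≤95}; ρ_J = cos(π/96) = 0.9994646.
√(1−ρ_J²) simplifies to sin(π/96) = 0.0327191.
ω* = 2 / (1 + 0.0327191) = 2 / 1.0327191 ≈ 1.9366350.
ρ_SOR = ω* − 1 = 1.9366350 − 1 = 0.9366350.
(0.9366350)^m ≤ 10^{−7}  ⇒  m·ln(0.9366350) ≤ −7·ln10  ⇒  m ≥ 246.222  ⇒  m = 247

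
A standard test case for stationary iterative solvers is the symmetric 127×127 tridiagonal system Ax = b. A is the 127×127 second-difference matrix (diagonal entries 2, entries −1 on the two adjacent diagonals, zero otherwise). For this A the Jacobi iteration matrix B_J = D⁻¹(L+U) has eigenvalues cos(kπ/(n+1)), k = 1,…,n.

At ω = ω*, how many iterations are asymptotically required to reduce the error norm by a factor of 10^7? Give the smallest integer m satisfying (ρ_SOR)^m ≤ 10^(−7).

m = 329

ρ_J = max_k |cos(kπ/128)| = cos(π/128) = 0.9996988
1 − cos²(π/128) = sin²(π/128) ⇒ √(1−ρ_J²) = sin(π/128) = 0.0245412.
ω* = 2/(1 + 0.0245412) = 2/1.0245412 = 1.9520933.
At ω = 1.9520933 every |λ(B_ω)| = ω−1, so ρ_SOR = 0.9520933.
ρ_SOR^m ≤ 10^(−7) ⇔ m ≥ 7·ln10/(−ln 0.9520933) = 16.1181/0.0490922 = 328.323; m = ⌈328.323⌉ = 329.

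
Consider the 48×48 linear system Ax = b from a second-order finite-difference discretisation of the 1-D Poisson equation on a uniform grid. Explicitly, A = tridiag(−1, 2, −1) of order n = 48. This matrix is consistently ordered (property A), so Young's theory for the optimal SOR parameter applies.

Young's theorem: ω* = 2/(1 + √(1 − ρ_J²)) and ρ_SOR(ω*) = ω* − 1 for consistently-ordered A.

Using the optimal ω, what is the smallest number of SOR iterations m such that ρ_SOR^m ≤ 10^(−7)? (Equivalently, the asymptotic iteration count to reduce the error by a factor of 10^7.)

With n=48, ρ(Jacobi) = cos(π/49) = 0.9979454.
√(1−ρ_J²) simplifies to sin(π/49) = 0.0640702.
Then 2/(1+√(1−ρ_J²)) = 2/(1+0.0640702); ω* = 2/1.0640702 = 1.8795752.
ρ(B_{ω*}) = ω*−1 = 0.8795752
7·ln10 = 16.1181; −ln(0.8795752) = 0.128316; m = ⌈16.1181/0.128316⌉ = ⌈125.613⌉ = 126.

m = 126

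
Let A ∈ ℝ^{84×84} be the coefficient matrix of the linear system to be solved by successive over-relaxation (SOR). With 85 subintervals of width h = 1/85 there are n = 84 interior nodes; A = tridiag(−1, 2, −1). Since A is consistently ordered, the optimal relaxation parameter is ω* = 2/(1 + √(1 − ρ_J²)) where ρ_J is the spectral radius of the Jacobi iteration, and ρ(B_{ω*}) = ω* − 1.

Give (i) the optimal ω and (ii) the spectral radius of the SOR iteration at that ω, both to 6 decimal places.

ω* = 1.928731, ρ_SOR = 0.928731

spectrum of D⁻¹(L+U) = {cos(kπ/85) : 1≤k≤84}; ρ_J = cos(π/85) = 0.999317.
√(1−ρ_J²) = |sin(π/85)| = 0.0369515
ω* = 2 / (1 + 0.0369515) = 2 / 1.0369515 ≈ 1.928731.
ρ(B_{ω*}) = ω*−1 = 0.928731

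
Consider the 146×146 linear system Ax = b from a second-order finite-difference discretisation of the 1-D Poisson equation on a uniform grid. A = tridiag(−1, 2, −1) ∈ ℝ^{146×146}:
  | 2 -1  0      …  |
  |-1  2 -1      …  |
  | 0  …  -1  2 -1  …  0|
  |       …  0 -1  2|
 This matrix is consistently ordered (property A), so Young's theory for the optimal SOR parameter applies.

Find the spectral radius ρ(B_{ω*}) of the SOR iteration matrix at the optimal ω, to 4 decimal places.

ρ_SOR = 0.9582

ρ_J = max_k |cos(kπ/147)| = cos(π/147) = 0.9998
√(1 − cos²(π/147)) = sin(π/147) ≈ 0.02137.
[ω*] 2 ÷ (1 + 0.02137) = 2 ÷ 1.02137 = 1.9582.
Hence ρ(B_{ω*}) = 1.9582 − 1 = 0.9582.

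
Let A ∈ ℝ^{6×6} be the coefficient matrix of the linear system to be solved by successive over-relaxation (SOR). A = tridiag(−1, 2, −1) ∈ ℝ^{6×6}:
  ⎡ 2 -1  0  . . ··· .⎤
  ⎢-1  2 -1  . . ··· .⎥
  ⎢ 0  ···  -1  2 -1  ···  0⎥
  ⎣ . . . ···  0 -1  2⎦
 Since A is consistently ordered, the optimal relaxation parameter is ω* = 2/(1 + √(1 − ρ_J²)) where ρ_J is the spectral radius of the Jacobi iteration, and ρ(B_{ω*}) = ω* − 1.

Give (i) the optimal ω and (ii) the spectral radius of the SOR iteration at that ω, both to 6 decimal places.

spectrum of D⁻¹(L+U) = {cos(kπ/7) : 1≤k≤6}; ρ_J = cos(π/7) = 0.900969.
√(1 − cos²(π/7)) = sin(π/7) ≈ 0.4338837.
ω* = 2/(1 + 0.4338837) = 2/1.4338837 = 1.394813.
and ρ(B_{ω*}) = 1.394813 − 1 = 0.394813.

ω* = 1.394813, ρ_SOR = 0.394813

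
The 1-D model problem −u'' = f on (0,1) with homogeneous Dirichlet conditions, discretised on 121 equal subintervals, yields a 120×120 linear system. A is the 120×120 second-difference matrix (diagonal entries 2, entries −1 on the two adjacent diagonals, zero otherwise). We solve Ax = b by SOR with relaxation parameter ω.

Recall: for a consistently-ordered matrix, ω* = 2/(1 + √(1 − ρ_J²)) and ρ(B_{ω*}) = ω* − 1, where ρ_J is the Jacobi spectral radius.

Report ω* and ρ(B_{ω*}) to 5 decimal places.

n=120: λ(B_J) = 1 − λ(A)/2 = cos(kπ/121); k=1 gives ρ_J = 0.99966.
√(1−ρ_J²) simplifies to sin(π/121) = 0.025961.
ω* = 2/(1+0.025961) = 1.94939
ρ(B_{ω*}) = ω*−1 = 0.94939

ω* = 1.94939, ρ_SOR = 0.94939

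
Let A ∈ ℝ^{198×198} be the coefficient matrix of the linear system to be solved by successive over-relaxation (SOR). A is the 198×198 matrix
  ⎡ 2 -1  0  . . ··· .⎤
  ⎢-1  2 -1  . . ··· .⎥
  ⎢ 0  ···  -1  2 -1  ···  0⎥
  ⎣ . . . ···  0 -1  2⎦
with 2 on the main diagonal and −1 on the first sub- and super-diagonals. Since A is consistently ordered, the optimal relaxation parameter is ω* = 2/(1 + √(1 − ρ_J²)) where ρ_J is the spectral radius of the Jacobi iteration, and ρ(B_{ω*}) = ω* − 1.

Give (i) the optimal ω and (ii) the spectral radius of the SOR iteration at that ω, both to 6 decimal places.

ω* = 1.968918, ρ_SOR = 0.968918

[ρ_J] n=198: ρ(B_J) = cos(π/(n+1)) = cos(π/199) = 0.999875.
1 − cos²(π/199) = sin²(π/199) ⇒ √(1−ρ_J²) = sin(π/199) = 0.0157862.
ω* = 2 / (1 + 0.0157862) = 2 / 1.0157862 ≈ 1.968918.
Hence ρ(B_{ω*}) = 1.968918 − 1 = 0.968918.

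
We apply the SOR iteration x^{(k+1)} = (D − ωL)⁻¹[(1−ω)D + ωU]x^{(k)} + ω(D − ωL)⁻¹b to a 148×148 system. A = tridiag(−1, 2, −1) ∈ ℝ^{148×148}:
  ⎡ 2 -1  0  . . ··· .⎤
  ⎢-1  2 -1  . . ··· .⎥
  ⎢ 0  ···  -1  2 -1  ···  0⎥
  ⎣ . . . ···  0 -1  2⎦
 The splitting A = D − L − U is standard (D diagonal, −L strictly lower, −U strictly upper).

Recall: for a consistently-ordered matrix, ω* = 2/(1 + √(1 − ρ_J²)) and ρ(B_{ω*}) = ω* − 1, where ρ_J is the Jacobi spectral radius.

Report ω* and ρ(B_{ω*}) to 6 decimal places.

With n=148, ρ(Jacobi) = cos(π/149) = 0.999778.
√(1−ρ_J²) simplifies to sin(π/149) = 0.0210830.
Then 2/(1+√(1−ρ_J²)) = 2/(1+0.0210830); ω* = 2/1.0210830 = 1.958705.
ρ_SOR = ω* − 1 = 1.958705 − 1 = 0.958705.

ω* = 1.958705, ρ_SOR = 0.958705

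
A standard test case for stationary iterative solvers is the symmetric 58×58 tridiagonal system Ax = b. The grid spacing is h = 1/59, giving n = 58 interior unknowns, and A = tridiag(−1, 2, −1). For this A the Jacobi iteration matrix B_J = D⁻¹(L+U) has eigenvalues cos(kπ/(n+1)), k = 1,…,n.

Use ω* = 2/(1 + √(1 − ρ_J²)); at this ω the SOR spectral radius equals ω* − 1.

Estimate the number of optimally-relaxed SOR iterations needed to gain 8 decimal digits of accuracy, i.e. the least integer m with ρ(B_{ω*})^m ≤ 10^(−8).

m = 173

With n=58, ρ(Jacobi) = cos(π/59) = 0.9985827.
√(1 − cos²(π/59)) = sin(π/59) ≈ 0.0532222.
So ω* = 2/1.0532222 = 1.8989345 (Young).
[ρ_SOR] ω* − 1 = 0.8989345.
8·ln10 = 18.4207; −ln(0.8989345) = 0.106545; m = ⌈18.4207/0.106545⌉ = ⌈172.891⌉ = 173.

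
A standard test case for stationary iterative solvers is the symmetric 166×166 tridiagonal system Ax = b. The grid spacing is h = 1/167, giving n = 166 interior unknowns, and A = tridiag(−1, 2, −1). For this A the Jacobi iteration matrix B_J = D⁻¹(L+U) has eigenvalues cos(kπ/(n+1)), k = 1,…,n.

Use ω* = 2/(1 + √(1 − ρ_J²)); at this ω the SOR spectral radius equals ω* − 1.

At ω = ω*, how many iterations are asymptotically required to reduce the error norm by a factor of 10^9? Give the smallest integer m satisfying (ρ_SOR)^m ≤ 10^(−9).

ρ_J = max_k |cos(kπ/167)| = cos(π/167) = 0.9998231
√(1 − cos²(π/167)) = sin(π/167) ≈ 0.0188108.
Young: ω* = 2/(1+√(1−ρ_J²)) = 2/(1+0.0188108) = 2/1.0188108 = 1.9630730.
[ρ_SOR] ω* − 1 = 0.9630730.
(0.9630730)^m ≤ 10^{−9}  ⇒  m·ln(0.9630730) ≤ −9·ln10  ⇒  m ≥ 550.769  ⇒  m = 551

m = 551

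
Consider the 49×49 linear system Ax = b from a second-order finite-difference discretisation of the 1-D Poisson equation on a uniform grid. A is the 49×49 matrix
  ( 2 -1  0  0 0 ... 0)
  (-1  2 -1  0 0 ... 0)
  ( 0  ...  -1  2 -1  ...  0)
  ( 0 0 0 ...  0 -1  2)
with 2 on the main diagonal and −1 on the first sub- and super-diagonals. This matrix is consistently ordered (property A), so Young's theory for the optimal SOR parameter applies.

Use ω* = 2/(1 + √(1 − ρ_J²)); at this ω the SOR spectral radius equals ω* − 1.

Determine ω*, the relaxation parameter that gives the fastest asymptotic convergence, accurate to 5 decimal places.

ω* = 1.88184

spectrum of D⁻¹(L+U) = {cos(kπ/50) : 1≤k≤49}; ρ_J = cos(π/50) = 0.99803.
√(1 − cos²(π/50)) = sin(π/50) ≈ 0.062791.
ω* = 2/(1+0.062791) = 1.88184
and ρ(B_{ω*}) = 1.88184 − 1 = 0.88184.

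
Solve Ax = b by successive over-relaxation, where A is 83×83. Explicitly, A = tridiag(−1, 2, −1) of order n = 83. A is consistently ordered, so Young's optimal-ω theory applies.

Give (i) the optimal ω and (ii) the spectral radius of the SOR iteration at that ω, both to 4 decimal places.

B_J for the 83×83 system has eigenvalues cos(kπ/84); ρ_J = cos(π/84) = 0.9993.
√(1−ρ_J²) = |sin(π/84)| = 0.03739
Then 2/(1+√(1−ρ_J²)) = 2/(1+0.03739); ω* = 2/1.03739 = 1.9279.
ρ(B_{ω*}) = ω*−1 = 0.9279

ω* = 1.9279, ρ_SOR = 0.9279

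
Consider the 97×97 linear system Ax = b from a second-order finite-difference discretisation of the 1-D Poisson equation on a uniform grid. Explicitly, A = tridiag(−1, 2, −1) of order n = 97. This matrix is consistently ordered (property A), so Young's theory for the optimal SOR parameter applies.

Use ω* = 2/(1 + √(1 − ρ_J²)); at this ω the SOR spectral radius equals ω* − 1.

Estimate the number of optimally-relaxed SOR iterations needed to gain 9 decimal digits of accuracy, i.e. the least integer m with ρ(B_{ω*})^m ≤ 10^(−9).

m = 324

spectrum of D⁻¹(L+U) = {cos(kπ/98) : 1≤k≤97}; ρ_J = cos(π/98) = 0.9994862.
√(1−ρ_J²) simplifies to sin(π/98) = 0.0320516.
Then 2/(1+√(1−ρ_J²)) = 2/(1+0.0320516); ω* = 2/1.0320516 = 1.9378876.
and ρ(B_{ω*}) = 1.9378876 − 1 = 0.9378876.
For 9 digits: m = 9·ln10 / (−ln 0.9378876) = 20.7233/0.0641252 = 323.169; round up → m = 324.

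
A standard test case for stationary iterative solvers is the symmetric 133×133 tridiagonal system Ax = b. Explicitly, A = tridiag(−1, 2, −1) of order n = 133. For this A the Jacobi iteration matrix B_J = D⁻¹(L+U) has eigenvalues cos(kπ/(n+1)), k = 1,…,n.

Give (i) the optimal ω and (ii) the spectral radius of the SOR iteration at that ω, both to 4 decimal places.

[ρ_J] n=133: ρ(B_J) = cos(π/(n+1)) = cos(π/134) = 0.9997.
root = sin(π/134) = 0.02344  (since 1−cos² = sin²).
So ω* = 2/1.02344 = 1.9542 (Young).
At ω = 1.9542 every |λ(B_ω)| = ω−1, so ρ_SOR = 0.9542.

ω* = 1.9542, ρ_SOR = 0.9542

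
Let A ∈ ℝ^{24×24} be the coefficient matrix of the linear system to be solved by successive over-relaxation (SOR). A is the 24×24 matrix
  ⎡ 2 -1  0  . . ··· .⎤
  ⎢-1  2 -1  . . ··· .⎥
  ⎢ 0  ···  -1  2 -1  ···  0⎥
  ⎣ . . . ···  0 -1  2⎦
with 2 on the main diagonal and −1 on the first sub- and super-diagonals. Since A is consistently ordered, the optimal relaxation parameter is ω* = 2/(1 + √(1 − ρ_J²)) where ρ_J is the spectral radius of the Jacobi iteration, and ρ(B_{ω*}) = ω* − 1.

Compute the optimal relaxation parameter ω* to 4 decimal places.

With n=24, ρ(Jacobi) = cos(π/25) = 0.9921.
root = sin(π/25) = 0.12533  (since 1−cos² = sin²).
ω* = 2/(1 + 0.12533) = 2/1.12533 = 1.7773.
ρ_SOR = ω* − 1 = 1.7773 − 1 = 0.7773.

ω* = 1.7773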